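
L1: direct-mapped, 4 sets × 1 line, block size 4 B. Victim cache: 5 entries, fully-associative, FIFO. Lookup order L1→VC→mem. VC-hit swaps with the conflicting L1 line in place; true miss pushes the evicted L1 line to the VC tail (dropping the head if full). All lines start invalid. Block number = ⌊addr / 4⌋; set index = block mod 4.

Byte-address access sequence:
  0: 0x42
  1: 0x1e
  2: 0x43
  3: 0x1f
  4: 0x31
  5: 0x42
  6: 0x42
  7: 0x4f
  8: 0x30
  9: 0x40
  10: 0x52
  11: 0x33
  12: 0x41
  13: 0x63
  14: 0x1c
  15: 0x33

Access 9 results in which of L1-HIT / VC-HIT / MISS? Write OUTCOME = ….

  [0] addr=0x42 blk=16 s=0: MISS | VC []
  [1] addr=0x1e blk=7 s=3: MISS | VC []
  [2] addr=0x43 blk=16 s=0: L1-HIT | VC []
  [3] addr=0x1f blk=7 s=3: L1-HIT | VC []
  [4] addr=0x31 blk=12 s=0: MISS | VC [16]
  [5] addr=0x42 blk=16 s=0: VC-HIT | VC [12]
  [6] addr=0x42 blk=16 s=0: L1-HIT | VC [12]
  [7] addr=0x4f blk=19 s=3: MISS | VC [12, 7]
  [8] addr=0x30 blk=12 s=0: VC-HIT | VC [16, 7]
  [9] addr=0x40 blk=16 s=0: VC-HIT | VC [12, 7]
  [10] addr=0x52 blk=20 s=0: MISS | VC [12, 7, 16]
  [11] addr=0x33 blk=12 s=0: VC-HIT | VC [20, 7, 16]
  [12] addr=0x41 blk=16 s=0: VC-HIT | VC [20, 7, 12]
  [13] addr=0x63 blk=24 s=0: MISS | VC [20, 7, 12, 16]
  [14] addr=0x1c blk=7 s=3: VC-HIT | VC [20, 19, 12, 16]
  [15] addr=0x33 blk=12 s=0: VC-HIT | VC [20, 19, 24, 16]

OUTCOME = VC-HIT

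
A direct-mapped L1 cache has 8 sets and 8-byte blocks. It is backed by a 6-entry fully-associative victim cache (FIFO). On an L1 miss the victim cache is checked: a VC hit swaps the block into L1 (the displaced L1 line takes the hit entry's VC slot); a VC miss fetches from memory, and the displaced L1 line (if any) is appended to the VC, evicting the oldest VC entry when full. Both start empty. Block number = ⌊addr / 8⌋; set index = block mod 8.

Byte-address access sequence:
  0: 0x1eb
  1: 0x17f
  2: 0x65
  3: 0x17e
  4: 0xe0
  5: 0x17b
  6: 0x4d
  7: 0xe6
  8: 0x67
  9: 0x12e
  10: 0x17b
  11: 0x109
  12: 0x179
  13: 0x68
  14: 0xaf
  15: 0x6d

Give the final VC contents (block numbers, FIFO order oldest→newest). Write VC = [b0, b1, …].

  [0] addr=0x1eb blk=61 s=5: MISS | VC []
  [1] addr=0x17f blk=47 s=7: MISS | VC []
  [2] addr=0x65 blk=12 s=4: MISS | VC []
  [3] addr=0x17e blk=47 s=7: L1-HIT | VC []
  [4] addr=0xe0 blk=28 s=4: MISS | VC [12]
  [5] addr=0x17b blk=47 s=7: L1-HIT | VC [12]
  [6] addr=0x4d blk=9 s=1: MISS | VC [12]
  [7] addr=0xe6 blk=28 s=4: L1-HIT | VC [12]
  [8] addr=0x67 blk=12 s=4: VC-HIT | VC [28]
  [9] addr=0x12e blk=37 s=5: MISS | VC [28, 61]
  [10] addr=0x17b blk=47 s=7: L1-HIT | VC [28, 61]
  [11] addr=0x109 blk=33 s=1: MISS | VC [28, 61, 9]
  [12] addr=0x179 blk=47 s=7: L1-HIT | VC [28, 61, 9]
  [13] addr=0x68 blk=13 s=5: MISS | VC [28, 61, 9, 37]
  [14] addr=0xaf blk=21 s=5: MISS | VC [28, 61, 9, 37, 13]
  [15] addr=0x6d blk=13 s=5: VC-HIT | VC [28, 61, 9, 37, 21]

VC = [28, 61, 9, 37, 21]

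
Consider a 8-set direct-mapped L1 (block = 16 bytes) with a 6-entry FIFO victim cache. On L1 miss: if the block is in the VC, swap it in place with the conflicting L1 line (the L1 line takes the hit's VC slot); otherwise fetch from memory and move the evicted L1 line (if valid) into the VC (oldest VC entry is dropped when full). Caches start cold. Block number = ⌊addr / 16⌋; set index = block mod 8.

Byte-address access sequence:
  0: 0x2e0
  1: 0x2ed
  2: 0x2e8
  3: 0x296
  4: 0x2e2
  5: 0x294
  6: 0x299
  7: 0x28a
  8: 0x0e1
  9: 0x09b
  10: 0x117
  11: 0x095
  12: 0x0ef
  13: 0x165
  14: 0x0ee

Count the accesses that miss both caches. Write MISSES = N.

#0 0x2e0→b46/s6 MISS; vc=[]
#1 0x2ed→b46/s6 L1-HIT; vc=[]
#2 0x2e8→b46/s6 L1-HIT; vc=[]
#3 0x296→b41/s1 MISS; vc=[]
#4 0x2e2→b46/s6 L1-HIT; vc=[]
#5 0x294→b41/s1 L1-HIT; vc=[]
#6 0x299→b41/s1 L1-HIT; vc=[]
#7 0x28a→b40/s0 MISS; vc=[]
#8 0xe1→b14/s6 MISS; vc=[46]
#9 0x9b→b9/s1 MISS; vc=[46,41]
#10 0x117→b17/s1 MISS; vc=[46,41,9]
#11 0x95→b9/s1 VC-HIT; vc=[46,41,17]
#12 0xef→b14/s6 L1-HIT; vc=[46,41,17]
#13 0x165→b22/s6 MISS; vc=[46,41,17,14]
#14 0xee→b14/s6 VC-HIT; vc=[46,41,17,22]

MISSES = 7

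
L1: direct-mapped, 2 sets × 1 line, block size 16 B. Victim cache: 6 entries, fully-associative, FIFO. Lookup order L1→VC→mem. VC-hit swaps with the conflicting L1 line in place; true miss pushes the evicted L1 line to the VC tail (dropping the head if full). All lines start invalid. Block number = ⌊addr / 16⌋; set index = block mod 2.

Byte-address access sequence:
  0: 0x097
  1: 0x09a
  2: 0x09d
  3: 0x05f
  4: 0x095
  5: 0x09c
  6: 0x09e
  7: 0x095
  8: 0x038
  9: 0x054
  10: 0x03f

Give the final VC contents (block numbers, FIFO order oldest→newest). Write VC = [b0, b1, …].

#0 0x97→b9/s1 MISS; vc=[]
#1 0x9a→b9/s1 L1-HIT; vc=[]
#2 0x9d→b9/s1 L1-HIT; vc=[]
#3 0x5f→b5/s1 MISS; vc=[9]
#4 0x95→b9/s1 VC-HIT; vc=[5]
#5 0x9c→b9/s1 L1-HIT; vc=[5]
#6 0x9e→b9/s1 L1-HIT; vc=[5]
#7 0x95→b9/s1 L1-HIT; vc=[5]
#8 0x38→b3/s1 MISS; vc=[5,9]
#9 0x54→b5/s1 VC-HIT; vc=[3,9]
#10 0x3f→b3/s1 VC-HIT; vc=[5,9]

VC = [5, 9]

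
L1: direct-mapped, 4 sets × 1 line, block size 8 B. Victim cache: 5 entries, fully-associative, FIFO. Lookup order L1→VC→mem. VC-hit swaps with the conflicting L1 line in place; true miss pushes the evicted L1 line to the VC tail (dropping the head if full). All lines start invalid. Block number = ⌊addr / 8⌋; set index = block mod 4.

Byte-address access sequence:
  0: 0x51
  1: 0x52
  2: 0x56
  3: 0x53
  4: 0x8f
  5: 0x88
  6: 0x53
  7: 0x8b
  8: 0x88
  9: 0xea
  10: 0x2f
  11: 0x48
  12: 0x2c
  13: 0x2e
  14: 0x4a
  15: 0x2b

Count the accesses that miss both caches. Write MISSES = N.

  [0] addr=0x51 blk=10 s=2: MISS | VC []
  [1] addr=0x52 blk=10 s=2: L1-HIT | VC []
  [2] addr=0x56 blk=10 s=2: L1-HIT | VC []
  [3] addr=0x53 blk=10 s=2: L1-HIT | VC []
  [4] addr=0x8f blk=17 s=1: MISS | VC []
  [5] addr=0x88 blk=17 s=1: L1-HIT | VC []
  [6] addr=0x53 blk=10 s=2: L1-HIT | VC []
  [7] addr=0x8b blk=17 s=1: L1-HIT | VC []
  [8] addr=0x88 blk=17 s=1: L1-HIT | VC []
  [9] addr=0xea blk=29 s=1: MISS | VC [17]
  [10] addr=0x2f blk=5 s=1: MISS | VC [17, 29]
  [11] addr=0x48 blk=9 s=1: MISS | VC [17, 29, 5]
  [12] addr=0x2c blk=5 s=1: VC-HIT | VC [17, 29, 9]
  [13] addr=0x2e blk=5 s=1: L1-HIT | VC [17, 29, 9]
  [14] addr=0x4a blk=9 s=1: VC-HIT | VC [17, 29, 5]
  [15] addr=0x2b blk=5 s=1: VC-HIT | VC [17, 29, 9]

MISSES = 5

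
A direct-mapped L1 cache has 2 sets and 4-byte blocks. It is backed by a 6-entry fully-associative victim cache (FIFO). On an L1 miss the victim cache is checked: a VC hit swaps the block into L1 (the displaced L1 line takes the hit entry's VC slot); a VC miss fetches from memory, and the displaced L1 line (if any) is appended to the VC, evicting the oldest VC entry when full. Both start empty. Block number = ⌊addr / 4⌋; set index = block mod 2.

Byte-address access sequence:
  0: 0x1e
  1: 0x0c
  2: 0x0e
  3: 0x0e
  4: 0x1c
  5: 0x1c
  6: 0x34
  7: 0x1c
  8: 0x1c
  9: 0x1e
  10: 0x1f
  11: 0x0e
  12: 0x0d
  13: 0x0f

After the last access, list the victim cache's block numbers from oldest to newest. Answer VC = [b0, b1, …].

VC = [7, 13]

#0 0x1e→b7/s1 MISS; vc=[]
#1 0xc→b3/s1 MISS; vc=[7]
#2 0xe→b3/s1 L1-HIT; vc=[7]
#3 0xe→b3/s1 L1-HIT; vc=[7]
#4 0x1c→b7/s1 VC-HIT; vc=[3]
#5 0x1c→b7/s1 L1-HIT; vc=[3]
#6 0x34→b13/s1 MISS; vc=[3,7]
#7 0x1c→b7/s1 VC-HIT; vc=[3,13]
#8 0x1c→b7/s1 L1-HIT; vc=[3,13]
#9 0x1e→b7/s1 L1-HIT; vc=[3,13]
#10 0x1f→b7/s1 L1-HIT; vc=[3,13]
#11 0xe→b3/s1 VC-HIT; vc=[7,13]
#12 0xd→b3/s1 L1-HIT; vc=[7,13]
#13 0xf→b3/s1 L1-HIT; vc=[7,13]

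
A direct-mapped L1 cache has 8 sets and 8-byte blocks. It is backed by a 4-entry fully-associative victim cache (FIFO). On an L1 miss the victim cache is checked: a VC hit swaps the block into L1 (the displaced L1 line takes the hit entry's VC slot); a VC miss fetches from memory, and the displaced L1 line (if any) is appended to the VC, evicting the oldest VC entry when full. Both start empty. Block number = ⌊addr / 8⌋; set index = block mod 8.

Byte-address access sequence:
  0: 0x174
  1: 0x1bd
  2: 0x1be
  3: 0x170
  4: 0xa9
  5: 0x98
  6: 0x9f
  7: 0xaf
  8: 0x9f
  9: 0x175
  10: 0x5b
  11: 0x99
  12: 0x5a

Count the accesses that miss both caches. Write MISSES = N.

MISSES = 5

0: 0x174 (blk 46, set 6) → MISS  vc=[]
1: 0x1bd (blk 55, set 7) → MISS  vc=[]
2: 0x1be (blk 55, set 7) → L1-HIT  vc=[]
3: 0x170 (blk 46, set 6) → L1-HIT  vc=[]
4: 0xa9 (blk 21, set 5) → MISS  vc=[]
5: 0x98 (blk 19, set 3) → MISS  vc=[]
6: 0x9f (blk 19, set 3) → L1-HIT  vc=[]
7: 0xaf (blk 21, set 5) → L1-HIT  vc=[]
8: 0x9f (blk 19, set 3) → L1-HIT  vc=[]
9: 0x175 (blk 46, set 6) → L1-HIT  vc=[]
10: 0x5b (blk 11, set 3) → MISS  vc=[19]
11: 0x99 (blk 19, set 3) → VC-HIT  vc=[11]
12: 0x5a (blk 11, set 3) → VC-HIT  vc=[19]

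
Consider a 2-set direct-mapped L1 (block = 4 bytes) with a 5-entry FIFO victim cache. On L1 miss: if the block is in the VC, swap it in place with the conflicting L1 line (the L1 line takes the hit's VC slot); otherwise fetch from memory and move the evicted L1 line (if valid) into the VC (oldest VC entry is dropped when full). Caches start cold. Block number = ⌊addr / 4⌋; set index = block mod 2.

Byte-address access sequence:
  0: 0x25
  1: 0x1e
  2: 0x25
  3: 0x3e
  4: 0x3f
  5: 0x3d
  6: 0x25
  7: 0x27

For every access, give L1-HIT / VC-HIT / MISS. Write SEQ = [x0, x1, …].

SEQ = [MISS, MISS, VC-HIT, MISS, L1-HIT, L1-HIT, VC-HIT, L1-HIT]

0: 0x25 (blk 9, set 1) → MISS  vc=[]
1: 0x1e (blk 7, set 1) → MISS  vc=[9]
2: 0x25 (blk 9, set 1) → VC-HIT  vc=[7]
3: 0x3e (blk 15, set 1) → MISS  vc=[7, 9]
4: 0x3f (blk 15, set 1) → L1-HIT  vc=[7, 9]
5: 0x3d (blk 15, set 1) → L1-HIT  vc=[7, 9]
6: 0x25 (blk 9, set 1) → VC-HIT  vc=[7, 15]
7: 0x27 (blk 9, set 1) → L1-HIT  vc=[7, 15]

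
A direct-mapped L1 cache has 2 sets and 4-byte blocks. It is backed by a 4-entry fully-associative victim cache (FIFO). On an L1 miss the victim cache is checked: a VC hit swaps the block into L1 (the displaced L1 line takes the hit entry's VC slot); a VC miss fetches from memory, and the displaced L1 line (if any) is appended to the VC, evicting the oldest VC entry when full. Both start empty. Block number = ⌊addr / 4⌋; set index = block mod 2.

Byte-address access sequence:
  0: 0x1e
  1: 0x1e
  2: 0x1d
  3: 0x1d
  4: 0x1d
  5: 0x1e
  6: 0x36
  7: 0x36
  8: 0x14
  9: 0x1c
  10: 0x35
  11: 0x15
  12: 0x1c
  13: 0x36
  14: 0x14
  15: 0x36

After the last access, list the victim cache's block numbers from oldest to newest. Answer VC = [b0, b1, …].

VC = [7, 5]

0: 0x1e (blk 7, set 1) → MISS  vc=[]
1: 0x1e (blk 7, set 1) → L1-HIT  vc=[]
2: 0x1d (blk 7, set 1) → L1-HIT  vc=[]
3: 0x1d (blk 7, set 1) → L1-HIT  vc=[]
4: 0x1d (blk 7, set 1) → L1-HIT  vc=[]
5: 0x1e (blk 7, set 1) → L1-HIT  vc=[]
6: 0x36 (blk 13, set 1) → MISS  vc=[7]
7: 0x36 (blk 13, set 1) → L1-HIT  vc=[7]
8: 0x14 (blk 5, set 1) → MISS  vc=[7, 13]
9: 0x1c (blk 7, set 1) → VC-HIT  vc=[5, 13]
10: 0x35 (blk 13, set 1) → VC-HIT  vc=[5, 7]
11: 0x15 (blk 5, set 1) → VC-HIT  vc=[13, 7]
12: 0x1c (blk 7, set 1) → VC-HIT  vc=[13, 5]
13: 0x36 (blk 13, set 1) → VC-HIT  vc=[7, 5]
14: 0x14 (blk 5, set 1) → VC-HIT  vc=[7, 13]
15: 0x36 (blk 13, set 1) → VC-HIT  vc=[7, 5]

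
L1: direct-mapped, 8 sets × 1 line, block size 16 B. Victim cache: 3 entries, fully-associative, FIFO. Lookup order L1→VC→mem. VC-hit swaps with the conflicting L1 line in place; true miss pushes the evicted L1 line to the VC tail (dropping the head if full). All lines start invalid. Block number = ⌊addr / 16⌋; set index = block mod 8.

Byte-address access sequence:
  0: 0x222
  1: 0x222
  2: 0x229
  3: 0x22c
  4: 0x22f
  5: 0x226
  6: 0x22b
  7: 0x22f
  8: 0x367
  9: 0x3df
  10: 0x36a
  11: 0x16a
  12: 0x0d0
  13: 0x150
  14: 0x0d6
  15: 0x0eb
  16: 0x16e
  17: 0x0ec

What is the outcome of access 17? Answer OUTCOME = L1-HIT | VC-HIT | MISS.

0: 0x222 (blk 34, set 2) → MISS  vc=[]
1: 0x222 (blk 34, set 2) → L1-HIT  vc=[]
2: 0x229 (blk 34, set 2) → L1-HIT  vc=[]
3: 0x22c (blk 34, set 2) → L1-HIT  vc=[]
4: 0x22f (blk 34, set 2) → L1-HIT  vc=[]
5: 0x226 (blk 34, set 2) → L1-HIT  vc=[]
6: 0x22b (blk 34, set 2) → L1-HIT  vc=[]
7: 0x22f (blk 34, set 2) → L1-HIT  vc=[]
8: 0x367 (blk 54, set 6) → MISS  vc=[]
9: 0x3df (blk 61, set 5) → MISS  vc=[]
10: 0x36a (blk 54, set 6) → L1-HIT  vc=[]
11: 0x16a (blk 22, set 6) → MISS  vc=[54]
12: 0xd0 (blk 13, set 5) → MISS  vc=[54, 61]
13: 0x150 (blk 21, set 5) → MISS  vc=[54, 61, 13]
14: 0xd6 (blk 13, set 5) → VC-HIT  vc=[54, 61, 21]
15: 0xeb (blk 14, set 6) → MISS  vc=[61, 21, 22]
16: 0x16e (blk 22, set 6) → VC-HIT  vc=[61, 21, 14]
17: 0xec (blk 14, set 6) → VC-HIT  vc=[61, 21, 22]

OUTCOME = VC-HIT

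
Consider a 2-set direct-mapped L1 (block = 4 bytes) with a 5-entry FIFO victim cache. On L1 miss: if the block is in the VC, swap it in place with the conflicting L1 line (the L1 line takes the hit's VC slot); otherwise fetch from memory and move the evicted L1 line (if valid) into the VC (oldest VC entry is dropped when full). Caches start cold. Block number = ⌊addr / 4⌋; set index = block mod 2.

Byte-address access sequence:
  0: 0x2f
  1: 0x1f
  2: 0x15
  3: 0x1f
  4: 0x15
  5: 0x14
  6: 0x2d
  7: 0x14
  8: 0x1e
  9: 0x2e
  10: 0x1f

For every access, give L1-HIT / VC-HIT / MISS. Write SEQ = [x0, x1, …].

#0 0x2f→b11/s1 MISS; vc=[]
#1 0x1f→b7/s1 MISS; vc=[11]
#2 0x15→b5/s1 MISS; vc=[11,7]
#3 0x1f→b7/s1 VC-HIT; vc=[11,5]
#4 0x15→b5/s1 VC-HIT; vc=[11,7]
#5 0x14→b5/s1 L1-HIT; vc=[11,7]
#6 0x2d→b11/s1 VC-HIT; vc=[5,7]
#7 0x14→b5/s1 VC-HIT; vc=[11,7]
#8 0x1e→b7/s1 VC-HIT; vc=[11,5]
#9 0x2e→b11/s1 VC-HIT; vc=[7,5]
#10 0x1f→b7/s1 VC-HIT; vc=[11,5]

SEQ = [MISS, MISS, MISS, VC-HIT, VC-HIT, L1-HIT, VC-HIT, VC-HIT, VC-HIT, VC-HIT, VC-HIT]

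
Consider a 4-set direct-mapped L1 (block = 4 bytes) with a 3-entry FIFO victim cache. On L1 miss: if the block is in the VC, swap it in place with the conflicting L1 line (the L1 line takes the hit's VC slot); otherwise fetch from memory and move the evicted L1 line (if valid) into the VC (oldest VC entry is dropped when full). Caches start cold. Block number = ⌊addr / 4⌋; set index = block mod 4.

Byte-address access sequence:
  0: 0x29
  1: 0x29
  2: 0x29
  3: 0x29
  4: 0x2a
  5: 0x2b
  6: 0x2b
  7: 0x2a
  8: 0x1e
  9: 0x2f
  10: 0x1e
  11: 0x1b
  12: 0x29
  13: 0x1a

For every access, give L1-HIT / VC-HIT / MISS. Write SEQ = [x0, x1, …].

  [0] addr=0x29 blk=10 s=2: MISS | VC []
  [1] addr=0x29 blk=10 s=2: L1-HIT | VC []
  [2] addr=0x29 blk=10 s=2: L1-HIT | VC []
  [3] addr=0x29 blk=10 s=2: L1-HIT | VC []
  [4] addr=0x2a blk=10 s=2: L1-HIT | VC []
  [5] addr=0x2b blk=10 s=2: L1-HIT | VC []
  [6] addr=0x2b blk=10 s=2: L1-HIT | VC []
  [7] addr=0x2a blk=10 s=2: L1-HIT | VC []
  [8] addr=0x1e blk=7 s=3: MISS | VC []
  [9] addr=0x2f blk=11 s=3: MISS | VC [7]
  [10] addr=0x1e blk=7 s=3: VC-HIT | VC [11]
  [11] addr=0x1b blk=6 s=2: MISS | VC [11, 10]
  [12] addr=0x29 blk=10 s=2: VC-HIT | VC [11, 6]
  [13] addr=0x1a blk=6 s=2: VC-HIT | VC [11, 10]

SEQ = [MISS, L1-HIT, L1-HIT, L1-HIT, L1-HIT, L1-HIT, L1-HIT, L1-HIT, MISS, MISS, VC-HIT, MISS, VC-HIT, VC-HIT]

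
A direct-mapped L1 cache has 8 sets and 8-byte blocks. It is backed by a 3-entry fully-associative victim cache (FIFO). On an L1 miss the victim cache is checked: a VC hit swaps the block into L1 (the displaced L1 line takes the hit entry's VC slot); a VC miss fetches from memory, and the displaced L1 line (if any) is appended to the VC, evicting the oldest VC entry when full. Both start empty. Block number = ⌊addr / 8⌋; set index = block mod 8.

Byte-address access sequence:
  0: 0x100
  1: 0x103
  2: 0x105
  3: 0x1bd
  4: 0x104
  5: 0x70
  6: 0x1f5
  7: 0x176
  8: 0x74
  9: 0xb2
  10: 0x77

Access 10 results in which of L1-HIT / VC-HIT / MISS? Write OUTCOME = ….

OUTCOME = VC-HIT

0: 0x100 (blk 32, set 0) → MISS  vc=[]
1: 0x103 (blk 32, set 0) → L1-HIT  vc=[]
2: 0x105 (blk 32, set 0) → L1-HIT  vc=[]
3: 0x1bd (blk 55, set 7) → MISS  vc=[]
4: 0x104 (blk 32, set 0) → L1-HIT  vc=[]
5: 0x70 (blk 14, set 6) → MISS  vc=[]
6: 0x1f5 (blk 62, set 6) → MISS  vc=[14]
7: 0x176 (blk 46, set 6) → MISS  vc=[14, 62]
8: 0x74 (blk 14, set 6) → VC-HIT  vc=[46, 62]
9: 0xb2 (blk 22, set 6) → MISS  vc=[46, 62, 14]
10: 0x77 (blk 14, set 6) → VC-HIT  vc=[46, 62, 22]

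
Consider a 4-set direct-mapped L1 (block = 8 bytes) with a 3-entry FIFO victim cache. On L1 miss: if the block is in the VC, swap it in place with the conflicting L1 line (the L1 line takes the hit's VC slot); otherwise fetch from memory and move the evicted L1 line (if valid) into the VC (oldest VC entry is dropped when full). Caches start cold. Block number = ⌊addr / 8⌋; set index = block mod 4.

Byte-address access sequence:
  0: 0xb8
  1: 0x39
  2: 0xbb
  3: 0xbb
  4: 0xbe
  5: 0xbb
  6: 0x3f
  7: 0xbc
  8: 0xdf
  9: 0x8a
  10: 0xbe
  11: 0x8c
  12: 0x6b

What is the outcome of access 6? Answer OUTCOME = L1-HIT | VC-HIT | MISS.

OUTCOME = VC-HIT

0: 0xb8 (blk 23, set 3) → MISS  vc=[]
1: 0x39 (blk 7, set 3) → MISS  vc=[23]
2: 0xbb (blk 23, set 3) → VC-HIT  vc=[7]
3: 0xbb (blk 23, set 3) → L1-HIT  vc=[7]
4: 0xbe (blk 23, set 3) → L1-HIT  vc=[7]
5: 0xbb (blk 23, set 3) → L1-HIT  vc=[7]
6: 0x3f (blk 7, set 3) → VC-HIT  vc=[23]
7: 0xbc (blk 23, set 3) → VC-HIT  vc=[7]
8: 0xdf (blk 27, set 3) → MISS  vc=[7, 23]
9: 0x8a (blk 17, set 1) → MISS  vc=[7, 23]
10: 0xbe (blk 23, set 3) → VC-HIT  vc=[7, 27]
11: 0x8c (blk 17, set 1) → L1-HIT  vc=[7, 27]
12: 0x6b (blk 13, set 1) → MISS  vc=[7, 27, 17]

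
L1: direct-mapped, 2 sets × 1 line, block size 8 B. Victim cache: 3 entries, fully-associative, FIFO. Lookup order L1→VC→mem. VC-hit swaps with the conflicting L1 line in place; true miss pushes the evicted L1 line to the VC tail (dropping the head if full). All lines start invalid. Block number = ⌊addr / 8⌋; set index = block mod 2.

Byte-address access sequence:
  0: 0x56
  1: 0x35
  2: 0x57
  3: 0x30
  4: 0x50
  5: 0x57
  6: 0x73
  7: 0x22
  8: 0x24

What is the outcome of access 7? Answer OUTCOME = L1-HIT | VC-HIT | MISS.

0: 0x56 (blk 10, set 0) → MISS  vc=[]
1: 0x35 (blk 6, set 0) → MISS  vc=[10]
2: 0x57 (blk 10, set 0) → VC-HIT  vc=[6]
3: 0x30 (blk 6, set 0) → VC-HIT  vc=[10]
4: 0x50 (blk 10, set 0) → VC-HIT  vc=[6]
5: 0x57 (blk 10, set 0) → L1-HIT  vc=[6]
6: 0x73 (blk 14, set 0) → MISS  vc=[6, 10]
7: 0x22 (blk 4, set 0) → MISS  vc=[6, 10, 14]
8: 0x24 (blk 4, set 0) → L1-HIT  vc=[6, 10, 14]

OUTCOME = MISS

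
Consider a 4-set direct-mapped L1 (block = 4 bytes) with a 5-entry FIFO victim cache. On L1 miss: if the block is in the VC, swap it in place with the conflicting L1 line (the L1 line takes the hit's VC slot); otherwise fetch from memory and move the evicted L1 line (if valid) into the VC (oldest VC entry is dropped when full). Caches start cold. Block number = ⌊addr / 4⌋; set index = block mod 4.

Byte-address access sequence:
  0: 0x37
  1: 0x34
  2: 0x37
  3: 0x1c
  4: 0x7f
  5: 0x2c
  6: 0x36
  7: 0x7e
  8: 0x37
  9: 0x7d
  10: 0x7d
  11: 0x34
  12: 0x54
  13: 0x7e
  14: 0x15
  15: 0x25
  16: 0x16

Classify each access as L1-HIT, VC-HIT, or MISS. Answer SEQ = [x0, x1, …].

SEQ = [MISS, L1-HIT, L1-HIT, MISS, MISS, MISS, L1-HIT, VC-HIT, L1-HIT, L1-HIT, L1-HIT, L1-HIT, MISS, L1-HIT, MISS, MISS, VC-HIT]

#0 0x37→b13/s1 MISS; vc=[]
#1 0x34→b13/s1 L1-HIT; vc=[]
#2 0x37→b13/s1 L1-HIT; vc=[]
#3 0x1c→b7/s3 MISS; vc=[]
#4 0x7f→b31/s3 MISS; vc=[7]
#5 0x2c→b11/s3 MISS; vc=[7,31]
#6 0x36→b13/s1 L1-HIT; vc=[7,31]
#7 0x7e→b31/s3 VC-HIT; vc=[7,11]
#8 0x37→b13/s1 L1-HIT; vc=[7,11]
#9 0x7d→b31/s3 L1-HIT; vc=[7,11]
#10 0x7d→b31/s3 L1-HIT; vc=[7,11]
#11 0x34→b13/s1 L1-HIT; vc=[7,11]
#12 0x54→b21/s1 MISS; vc=[7,11,13]
#13 0x7e→b31/s3 L1-HIT; vc=[7,11,13]
#14 0x15→b5/s1 MISS; vc=[7,11,13,21]
#15 0x25→b9/s1 MISS; vc=[7,11,13,21,5]
#16 0x16→b5/s1 VC-HIT; vc=[7,11,13,21,9]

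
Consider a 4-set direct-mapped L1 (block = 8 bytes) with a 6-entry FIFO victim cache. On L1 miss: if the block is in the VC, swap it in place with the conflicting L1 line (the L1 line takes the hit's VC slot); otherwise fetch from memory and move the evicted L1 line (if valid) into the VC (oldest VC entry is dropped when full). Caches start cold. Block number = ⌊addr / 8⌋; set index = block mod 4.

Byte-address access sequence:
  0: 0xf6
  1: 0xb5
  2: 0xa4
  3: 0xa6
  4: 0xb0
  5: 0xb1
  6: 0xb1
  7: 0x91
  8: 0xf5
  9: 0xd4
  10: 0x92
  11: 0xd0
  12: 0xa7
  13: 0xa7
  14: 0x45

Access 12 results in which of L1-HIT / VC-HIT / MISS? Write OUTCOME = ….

OUTCOME = L1-HIT

  [0] addr=0xf6 blk=30 s=2: MISS | VC []
  [1] addr=0xb5 blk=22 s=2: MISS | VC [30]
  [2] addr=0xa4 blk=20 s=0: MISS | VC [30]
  [3] addr=0xa6 blk=20 s=0: L1-HIT | VC [30]
  [4] addr=0xb0 blk=22 s=2: L1-HIT | VC [30]
  [5] addr=0xb1 blk=22 s=2: L1-HIT | VC [30]
  [6] addr=0xb1 blk=22 s=2: L1-HIT | VC [30]
  [7] addr=0x91 blk=18 s=2: MISS | VC [30, 22]
  [8] addr=0xf5 blk=30 s=2: VC-HIT | VC [18, 22]
  [9] addr=0xd4 blk=26 s=2: MISS | VC [18, 22, 30]
  [10] addr=0x92 blk=18 s=2: VC-HIT | VC [26, 22, 30]
  [11] addr=0xd0 blk=26 s=2: VC-HIT | VC [18, 22, 30]
  [12] addr=0xa7 blk=20 s=0: L1-HIT | VC [18, 22, 30]
  [13] addr=0xa7 blk=20 s=0: L1-HIT | VC [18, 22, 30]
  [14] addr=0x45 blk=8 s=0: MISS | VC [18, 22, 30, 20]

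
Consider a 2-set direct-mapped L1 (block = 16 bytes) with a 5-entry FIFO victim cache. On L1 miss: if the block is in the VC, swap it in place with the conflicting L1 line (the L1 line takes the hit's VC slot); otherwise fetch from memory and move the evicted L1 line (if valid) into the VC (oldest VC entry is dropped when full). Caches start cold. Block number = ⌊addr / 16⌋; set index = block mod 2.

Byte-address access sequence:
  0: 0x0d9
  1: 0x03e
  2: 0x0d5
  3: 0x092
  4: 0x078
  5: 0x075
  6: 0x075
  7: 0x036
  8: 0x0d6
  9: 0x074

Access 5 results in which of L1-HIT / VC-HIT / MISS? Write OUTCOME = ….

  [0] addr=0xd9 blk=13 s=1: MISS | VC []
  [1] addr=0x3e blk=3 s=1: MISS | VC [13]
  [2] addr=0xd5 blk=13 s=1: VC-HIT | VC [3]
  [3] addr=0x92 blk=9 s=1: MISS | VC [3, 13]
  [4] addr=0x78 blk=7 s=1: MISS | VC [3, 13, 9]
  [5] addr=0x75 blk=7 s=1: L1-HIT | VC [3, 13, 9]
  [6] addr=0x75 blk=7 s=1: L1-HIT | VC [3, 13, 9]
  [7] addr=0x36 blk=3 s=1: VC-HIT | VC [7, 13, 9]
  [8] addr=0xd6 blk=13 s=1: VC-HIT | VC [7, 3, 9]
  [9] addr=0x74 blk=7 s=1: VC-HIT | VC [13, 3, 9]

OUTCOME = L1-HIT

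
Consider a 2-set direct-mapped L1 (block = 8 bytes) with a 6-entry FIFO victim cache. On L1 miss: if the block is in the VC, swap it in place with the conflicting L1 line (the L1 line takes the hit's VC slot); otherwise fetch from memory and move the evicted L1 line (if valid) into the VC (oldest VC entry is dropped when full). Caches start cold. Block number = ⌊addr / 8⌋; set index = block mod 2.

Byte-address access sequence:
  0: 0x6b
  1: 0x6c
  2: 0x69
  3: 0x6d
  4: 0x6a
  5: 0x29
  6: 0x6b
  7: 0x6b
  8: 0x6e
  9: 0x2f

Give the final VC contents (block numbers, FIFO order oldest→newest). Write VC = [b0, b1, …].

VC = [13]

  [0] addr=0x6b blk=13 s=1: MISS | VC []
  [1] addr=0x6c blk=13 s=1: L1-HIT | VC []
  [2] addr=0x69 blk=13 s=1: L1-HIT | VC []
  [3] addr=0x6d blk=13 s=1: L1-HIT | VC []
  [4] addr=0x6a blk=13 s=1: L1-HIT | VC []
  [5] addr=0x29 blk=5 s=1: MISS | VC [13]
  [6] addr=0x6b blk=13 s=1: VC-HIT | VC [5]
  [7] addr=0x6b blk=13 s=1: L1-HIT | VC [5]
  [8] addr=0x6e blk=13 s=1: L1-HIT | VC [5]
  [9] addr=0x2f blk=5 s=1: VC-HIT | VC [13]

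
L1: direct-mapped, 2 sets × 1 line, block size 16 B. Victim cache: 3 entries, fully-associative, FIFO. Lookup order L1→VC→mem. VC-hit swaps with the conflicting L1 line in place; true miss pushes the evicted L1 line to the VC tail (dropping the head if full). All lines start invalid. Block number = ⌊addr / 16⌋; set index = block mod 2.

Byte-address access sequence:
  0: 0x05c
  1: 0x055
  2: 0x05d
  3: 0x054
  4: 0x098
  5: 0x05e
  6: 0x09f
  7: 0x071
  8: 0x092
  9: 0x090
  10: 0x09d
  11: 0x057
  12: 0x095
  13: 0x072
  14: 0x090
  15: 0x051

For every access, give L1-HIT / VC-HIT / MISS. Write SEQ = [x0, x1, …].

SEQ = [MISS, L1-HIT, L1-HIT, L1-HIT, MISS, VC-HIT, VC-HIT, MISS, VC-HIT, L1-HIT, L1-HIT, VC-HIT, VC-HIT, VC-HIT, VC-HIT, VC-HIT]

#0 0x5c→b5/s1 MISS; vc=[]
#1 0x55→b5/s1 L1-HIT; vc=[]
#2 0x5d→b5/s1 L1-HIT; vc=[]
#3 0x54→b5/s1 L1-HIT; vc=[]
#4 0x98→b9/s1 MISS; vc=[5]
#5 0x5e→b5/s1 VC-HIT; vc=[9]
#6 0x9f→b9/s1 VC-HIT; vc=[5]
#7 0x71→b7/s1 MISS; vc=[5,9]
#8 0x92→b9/s1 VC-HIT; vc=[5,7]
#9 0x90→b9/s1 L1-HIT; vc=[5,7]
#10 0x9d→b9/s1 L1-HIT; vc=[5,7]
#11 0x57→b5/s1 VC-HIT; vc=[9,7]
#12 0x95→b9/s1 VC-HIT; vc=[5,7]
#13 0x72→b7/s1 VC-HIT; vc=[5,9]
#14 0x90→b9/s1 VC-HIT; vc=[5,7]
#15 0x51→b5/s1 VC-HIT; vc=[9,7]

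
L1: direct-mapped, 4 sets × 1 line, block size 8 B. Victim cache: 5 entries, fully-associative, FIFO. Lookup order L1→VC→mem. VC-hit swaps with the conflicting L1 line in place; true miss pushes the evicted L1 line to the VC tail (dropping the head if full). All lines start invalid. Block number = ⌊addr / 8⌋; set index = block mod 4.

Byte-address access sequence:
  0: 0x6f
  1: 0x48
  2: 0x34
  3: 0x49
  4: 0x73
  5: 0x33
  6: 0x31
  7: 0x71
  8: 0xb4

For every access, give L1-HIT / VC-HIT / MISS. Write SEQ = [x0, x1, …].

SEQ = [MISS, MISS, MISS, L1-HIT, MISS, VC-HIT, L1-HIT, VC-HIT, MISS]

0: 0x6f (blk 13, set 1) → MISS  vc=[]
1: 0x48 (blk 9, set 1) → MISS  vc=[13]
2: 0x34 (blk 6, set 2) → MISS  vc=[13]
3: 0x49 (blk 9, set 1) → L1-HIT  vc=[13]
4: 0x73 (blk 14, set 2) → MISS  vc=[13, 6]
5: 0x33 (blk 6, set 2) → VC-HIT  vc=[13, 14]
6: 0x31 (blk 6, set 2) → L1-HIT  vc=[13, 14]
7: 0x71 (blk 14, set 2) → VC-HIT  vc=[13, 6]
8: 0xb4 (blk 22, set 2) → MISS  vc=[13, 6, 14]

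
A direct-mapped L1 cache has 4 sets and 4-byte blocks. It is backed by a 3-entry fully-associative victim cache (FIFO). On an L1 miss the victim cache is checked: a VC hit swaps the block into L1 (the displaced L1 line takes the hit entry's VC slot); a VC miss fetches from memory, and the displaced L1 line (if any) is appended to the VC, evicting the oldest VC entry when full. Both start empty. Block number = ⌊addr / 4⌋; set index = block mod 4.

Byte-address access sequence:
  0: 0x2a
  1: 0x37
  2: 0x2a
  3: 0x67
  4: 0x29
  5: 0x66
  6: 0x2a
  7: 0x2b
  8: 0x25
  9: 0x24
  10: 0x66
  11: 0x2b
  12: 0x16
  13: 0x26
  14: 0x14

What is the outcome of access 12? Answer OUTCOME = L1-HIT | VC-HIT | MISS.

#0 0x2a→b10/s2 MISS; vc=[]
#1 0x37→b13/s1 MISS; vc=[]
#2 0x2a→b10/s2 L1-HIT; vc=[]
#3 0x67→b25/s1 MISS; vc=[13]
#4 0x29→b10/s2 L1-HIT; vc=[13]
#5 0x66→b25/s1 L1-HIT; vc=[13]
#6 0x2a→b10/s2 L1-HIT; vc=[13]
#7 0x2b→b10/s2 L1-HIT; vc=[13]
#8 0x25→b9/s1 MISS; vc=[13,25]
#9 0x24→b9/s1 L1-HIT; vc=[13,25]
#10 0x66→b25/s1 VC-HIT; vc=[13,9]
#11 0x2b→b10/s2 L1-HIT; vc=[13,9]
#12 0x16→b5/s1 MISS; vc=[13,9,25]
#13 0x26→b9/s1 VC-HIT; vc=[13,5,25]
#14 0x14→b5/s1 VC-HIT; vc=[13,9,25]

OUTCOME = MISS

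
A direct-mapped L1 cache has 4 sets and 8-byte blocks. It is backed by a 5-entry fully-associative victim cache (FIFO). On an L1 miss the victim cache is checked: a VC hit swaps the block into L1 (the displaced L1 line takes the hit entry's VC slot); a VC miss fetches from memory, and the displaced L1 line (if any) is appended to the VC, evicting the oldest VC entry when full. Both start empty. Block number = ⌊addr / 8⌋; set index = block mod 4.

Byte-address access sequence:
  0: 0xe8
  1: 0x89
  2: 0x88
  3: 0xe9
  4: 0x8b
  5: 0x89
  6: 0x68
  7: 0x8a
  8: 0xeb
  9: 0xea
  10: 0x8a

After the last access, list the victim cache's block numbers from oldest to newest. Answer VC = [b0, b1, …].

VC = [29, 13]

0: 0xe8 (blk 29, set 1) → MISS  vc=[]
1: 0x89 (blk 17, set 1) → MISS  vc=[29]
2: 0x88 (blk 17, set 1) → L1-HIT  vc=[29]
3: 0xe9 (blk 29, set 1) → VC-HIT  vc=[17]
4: 0x8b (blk 17, set 1) → VC-HIT  vc=[29]
5: 0x89 (blk 17, set 1) → L1-HIT  vc=[29]
6: 0x68 (blk 13, set 1) → MISS  vc=[29, 17]
7: 0x8a (blk 17, set 1) → VC-HIT  vc=[29, 13]
8: 0xeb (blk 29, set 1) → VC-HIT  vc=[17, 13]
9: 0xea (blk 29, set 1) → L1-HIT  vc=[17, 13]
10: 0x8a (blk 17, set 1) → VC-HIT  vc=[29, 13]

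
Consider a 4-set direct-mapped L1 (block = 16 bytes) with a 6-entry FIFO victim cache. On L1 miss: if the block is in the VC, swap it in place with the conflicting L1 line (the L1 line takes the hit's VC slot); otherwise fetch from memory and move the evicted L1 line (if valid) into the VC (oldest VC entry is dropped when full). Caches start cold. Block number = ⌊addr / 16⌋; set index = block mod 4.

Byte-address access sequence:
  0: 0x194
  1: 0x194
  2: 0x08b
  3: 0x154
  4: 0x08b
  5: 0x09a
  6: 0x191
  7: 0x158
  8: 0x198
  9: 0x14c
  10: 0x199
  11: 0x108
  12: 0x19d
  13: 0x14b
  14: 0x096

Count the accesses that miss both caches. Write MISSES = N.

  [0] addr=0x194 blk=25 s=1: MISS | VC []
  [1] addr=0x194 blk=25 s=1: L1-HIT | VC []
  [2] addr=0x8b blk=8 s=0: MISS | VC []
  [3] addr=0x154 blk=21 s=1: MISS | VC [25]
  [4] addr=0x8b blk=8 s=0: L1-HIT | VC [25]
  [5] addr=0x9a blk=9 s=1: MISS | VC [25, 21]
  [6] addr=0x191 blk=25 s=1: VC-HIT | VC [9, 21]
  [7] addr=0x158 blk=21 s=1: VC-HIT | VC [9, 25]
  [8] addr=0x198 blk=25 s=1: VC-HIT | VC [9, 21]
  [9] addr=0x14c blk=20 s=0: MISS | VC [9, 21, 8]
  [10] addr=0x199 blk=25 s=1: L1-HIT | VC [9, 21, 8]
  [11] addr=0x108 blk=16 s=0: MISS | VC [9, 21, 8, 20]
  [12] addr=0x19d blk=25 s=1: L1-HIT | VC [9, 21, 8, 20]
  [13] addr=0x14b blk=20 s=0: VC-HIT | VC [9, 21, 8, 16]
  [14] addr=0x96 blk=9 s=1: VC-HIT | VC [25, 21, 8, 16]

MISSES = 6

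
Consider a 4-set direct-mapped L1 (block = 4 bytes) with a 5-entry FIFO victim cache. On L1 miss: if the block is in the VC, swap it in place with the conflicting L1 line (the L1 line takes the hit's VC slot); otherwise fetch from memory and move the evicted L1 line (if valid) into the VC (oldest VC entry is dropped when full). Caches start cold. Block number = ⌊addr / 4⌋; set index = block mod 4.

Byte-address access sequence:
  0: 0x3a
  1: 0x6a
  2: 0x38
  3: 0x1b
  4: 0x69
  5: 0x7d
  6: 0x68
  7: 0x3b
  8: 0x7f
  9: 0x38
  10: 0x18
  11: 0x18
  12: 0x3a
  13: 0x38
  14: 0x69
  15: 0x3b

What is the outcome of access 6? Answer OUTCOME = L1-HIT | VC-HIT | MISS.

OUTCOME = L1-HIT

  [0] addr=0x3a blk=14 s=2: MISS | VC []
  [1] addr=0x6a blk=26 s=2: MISS | VC [14]
  [2] addr=0x38 blk=14 s=2: VC-HIT | VC [26]
  [3] addr=0x1b blk=6 s=2: MISS | VC [26, 14]
  [4] addr=0x69 blk=26 s=2: VC-HIT | VC [6, 14]
  [5] addr=0x7d blk=31 s=3: MISS | VC [6, 14]
  [6] addr=0x68 blk=26 s=2: L1-HIT | VC [6, 14]
  [7] addr=0x3b blk=14 s=2: VC-HIT | VC [6, 26]
  [8] addr=0x7f blk=31 s=3: L1-HIT | VC [6, 26]
  [9] addr=0x38 blk=14 s=2: L1-HIT | VC [6, 26]
  [10] addr=0x18 blk=6 s=2: VC-HIT | VC [14, 26]
  [11] addr=0x18 blk=6 s=2: L1-HIT | VC [14, 26]
  [12] addr=0x3a blk=14 s=2: VC-HIT | VC [6, 26]
  [13] addr=0x38 blk=14 s=2: L1-HIT | VC [6, 26]
  [14] addr=0x69 blk=26 s=2: VC-HIT | VC [6, 14]
  [15] addr=0x3b blk=14 s=2: VC-HIT | VC [6, 26]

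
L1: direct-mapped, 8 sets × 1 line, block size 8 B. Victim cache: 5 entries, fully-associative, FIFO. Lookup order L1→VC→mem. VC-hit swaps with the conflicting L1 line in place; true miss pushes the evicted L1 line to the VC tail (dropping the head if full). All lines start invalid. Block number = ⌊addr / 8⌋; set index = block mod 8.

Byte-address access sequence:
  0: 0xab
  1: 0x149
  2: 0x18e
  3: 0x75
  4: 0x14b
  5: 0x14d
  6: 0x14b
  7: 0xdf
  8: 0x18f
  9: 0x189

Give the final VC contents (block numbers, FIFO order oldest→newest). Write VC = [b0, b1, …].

#0 0xab→b21/s5 MISS; vc=[]
#1 0x149→b41/s1 MISS; vc=[]
#2 0x18e→b49/s1 MISS; vc=[41]
#3 0x75→b14/s6 MISS; vc=[41]
#4 0x14b→b41/s1 VC-HIT; vc=[49]
#5 0x14d→b41/s1 L1-HIT; vc=[49]
#6 0x14b→b41/s1 L1-HIT; vc=[49]
#7 0xdf→b27/s3 MISS; vc=[49]
#8 0x18f→b49/s1 VC-HIT; vc=[41]
#9 0x189→b49/s1 L1-HIT; vc=[41]

VC = [41]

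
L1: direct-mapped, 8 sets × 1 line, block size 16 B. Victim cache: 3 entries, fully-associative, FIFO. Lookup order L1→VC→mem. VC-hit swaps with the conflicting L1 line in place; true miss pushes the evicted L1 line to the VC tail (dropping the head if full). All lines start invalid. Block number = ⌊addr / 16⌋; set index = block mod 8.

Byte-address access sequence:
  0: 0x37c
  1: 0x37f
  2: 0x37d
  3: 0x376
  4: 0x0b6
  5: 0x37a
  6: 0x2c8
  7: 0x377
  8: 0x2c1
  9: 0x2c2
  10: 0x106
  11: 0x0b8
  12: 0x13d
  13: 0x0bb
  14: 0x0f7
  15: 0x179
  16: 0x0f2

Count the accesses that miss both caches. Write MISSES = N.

  [0] addr=0x37c blk=55 s=7: MISS | VC []
  [1] addr=0x37f blk=55 s=7: L1-HIT | VC []
  [2] addr=0x37d blk=55 s=7: L1-HIT | VC []
  [3] addr=0x376 blk=55 s=7: L1-HIT | VC []
  [4] addr=0xb6 blk=11 s=3: MISS | VC []
  [5] addr=0x37a blk=55 s=7: L1-HIT | VC []
  [6] addr=0x2c8 blk=44 s=4: MISS | VC []
  [7] addr=0x377 blk=55 s=7: L1-HIT | VC []
  [8] addr=0x2c1 blk=44 s=4: L1-HIT | VC []
  [9] addr=0x2c2 blk=44 s=4: L1-HIT | VC []
  [10] addr=0x106 blk=16 s=0: MISS | VC []
  [11] addr=0xb8 blk=11 s=3: L1-HIT | VC []
  [12] addr=0x13d blk=19 s=3: MISS | VC [11]
  [13] addr=0xbb blk=11 s=3: VC-HIT | VC [19]
  [14] addr=0xf7 blk=15 s=7: MISS | VC [19, 55]
  [15] addr=0x179 blk=23 s=7: MISS | VC [19, 55, 15]
  [16] addr=0xf2 blk=15 s=7: VC-HIT | VC [19, 55, 23]

MISSES = 7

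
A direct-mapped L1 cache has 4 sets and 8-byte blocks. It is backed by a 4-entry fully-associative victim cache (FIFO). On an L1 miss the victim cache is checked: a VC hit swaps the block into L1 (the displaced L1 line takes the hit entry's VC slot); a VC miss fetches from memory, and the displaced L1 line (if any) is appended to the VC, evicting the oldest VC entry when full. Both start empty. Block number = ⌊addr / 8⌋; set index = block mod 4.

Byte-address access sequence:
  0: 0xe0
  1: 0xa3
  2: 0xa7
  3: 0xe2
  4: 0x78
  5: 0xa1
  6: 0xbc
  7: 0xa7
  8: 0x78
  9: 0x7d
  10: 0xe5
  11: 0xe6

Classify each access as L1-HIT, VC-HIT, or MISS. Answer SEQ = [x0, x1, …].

SEQ = [MISS, MISS, L1-HIT, VC-HIT, MISS, VC-HIT, MISS, L1-HIT, VC-HIT, L1-HIT, VC-HIT, L1-HIT]

0: 0xe0 (blk 28, set 0) → MISS  vc=[]
1: 0xa3 (blk 20, set 0) → MISS  vc=[28]
2: 0xa7 (blk 20, set 0) → L1-HIT  vc=[28]
3: 0xe2 (blk 28, set 0) → VC-HIT  vc=[20]
4: 0x78 (blk 15, set 3) → MISS  vc=[20]
5: 0xa1 (blk 20, set 0) → VC-HIT  vc=[28]
6: 0xbc (blk 23, set 3) → MISS  vc=[28, 15]
7: 0xa7 (blk 20, set 0) → L1-HIT  vc=[28, 15]
8: 0x78 (blk 15, set 3) → VC-HIT  vc=[28, 23]
9: 0x7d (blk 15, set 3) → L1-HIT  vc=[28, 23]
10: 0xe5 (blk 28, set 0) → VC-HIT  vc=[20, 23]
11: 0xe6 (blk 28, set 0) → L1-HIT  vc=[20, 23]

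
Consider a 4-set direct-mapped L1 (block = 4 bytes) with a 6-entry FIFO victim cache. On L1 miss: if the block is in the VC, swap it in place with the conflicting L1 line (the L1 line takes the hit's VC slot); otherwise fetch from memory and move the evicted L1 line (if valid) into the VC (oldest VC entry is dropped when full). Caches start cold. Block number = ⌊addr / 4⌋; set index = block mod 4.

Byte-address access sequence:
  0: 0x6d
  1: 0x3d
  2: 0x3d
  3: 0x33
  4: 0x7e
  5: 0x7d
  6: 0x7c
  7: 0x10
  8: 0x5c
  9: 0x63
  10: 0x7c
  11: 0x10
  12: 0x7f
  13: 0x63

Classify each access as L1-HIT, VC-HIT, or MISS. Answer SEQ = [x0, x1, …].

SEQ = [MISS, MISS, L1-HIT, MISS, MISS, L1-HIT, L1-HIT, MISS, MISS, MISS, VC-HIT, VC-HIT, L1-HIT, VC-HIT]

#0 0x6d→b27/s3 MISS; vc=[]
#1 0x3d→b15/s3 MISS; vc=[27]
#2 0x3d→b15/s3 L1-HIT; vc=[27]
#3 0x33→b12/s0 MISS; vc=[27]
#4 0x7e→b31/s3 MISS; vc=[27,15]
#5 0x7d→b31/s3 L1-HIT; vc=[27,15]
#6 0x7c→b31/s3 L1-HIT; vc=[27,15]
#7 0x10→b4/s0 MISS; vc=[27,15,12]
#8 0x5c→b23/s3 MISS; vc=[27,15,12,31]
#9 0x63→b24/s0 MISS; vc=[27,15,12,31,4]
#10 0x7c→b31/s3 VC-HIT; vc=[27,15,12,23,4]
#11 0x10→b4/s0 VC-HIT; vc=[27,15,12,23,24]
#12 0x7f→b31/s3 L1-HIT; vc=[27,15,12,23,24]
#13 0x63→b24/s0 VC-HIT; vc=[27,15,12,23,4]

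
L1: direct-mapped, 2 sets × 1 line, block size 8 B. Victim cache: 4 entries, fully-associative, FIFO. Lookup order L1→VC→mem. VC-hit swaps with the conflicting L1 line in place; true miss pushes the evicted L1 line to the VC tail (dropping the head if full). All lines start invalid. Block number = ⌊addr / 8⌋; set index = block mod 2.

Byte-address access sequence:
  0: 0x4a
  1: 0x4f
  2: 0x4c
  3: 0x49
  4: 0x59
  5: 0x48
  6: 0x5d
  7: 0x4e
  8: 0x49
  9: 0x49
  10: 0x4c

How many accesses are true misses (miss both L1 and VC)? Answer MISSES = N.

MISSES = 2

  [0] addr=0x4a blk=9 s=1: MISS | VC []
  [1] addr=0x4f blk=9 s=1: L1-HIT | VC []
  [2] addr=0x4c blk=9 s=1: L1-HIT | VC []
  [3] addr=0x49 blk=9 s=1: L1-HIT | VC []
  [4] addr=0x59 blk=11 s=1: MISS | VC [9]
  [5] addr=0x48 blk=9 s=1: VC-HIT | VC [11]
  [6] addr=0x5d blk=11 s=1: VC-HIT | VC [9]
  [7] addr=0x4e blk=9 s=1: VC-HIT | VC [11]
  [8] addr=0x49 blk=9 s=1: L1-HIT | VC [11]
  [9] addr=0x49 blk=9 s=1: L1-HIT | VC [11]
  [10] addr=0x4c blk=9 s=1: L1-HIT | VC [11]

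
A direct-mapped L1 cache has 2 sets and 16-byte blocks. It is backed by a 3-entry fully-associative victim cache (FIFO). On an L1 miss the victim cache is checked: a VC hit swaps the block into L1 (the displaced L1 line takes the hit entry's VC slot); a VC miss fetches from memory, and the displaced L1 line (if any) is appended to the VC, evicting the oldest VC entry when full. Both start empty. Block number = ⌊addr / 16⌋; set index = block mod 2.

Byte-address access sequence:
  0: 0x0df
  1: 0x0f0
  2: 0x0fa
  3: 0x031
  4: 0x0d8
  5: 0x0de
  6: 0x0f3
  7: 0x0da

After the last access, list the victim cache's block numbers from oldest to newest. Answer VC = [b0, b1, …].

#0 0xdf→b13/s1 MISS; vc=[]
#1 0xf0→b15/s1 MISS; vc=[13]
#2 0xfa→b15/s1 L1-HIT; vc=[13]
#3 0x31→b3/s1 MISS; vc=[13,15]
#4 0xd8→b13/s1 VC-HIT; vc=[3,15]
#5 0xde→b13/s1 L1-HIT; vc=[3,15]
#6 0xf3→b15/s1 VC-HIT; vc=[3,13]
#7 0xda→b13/s1 VC-HIT; vc=[3,15]

VC = [3, 15]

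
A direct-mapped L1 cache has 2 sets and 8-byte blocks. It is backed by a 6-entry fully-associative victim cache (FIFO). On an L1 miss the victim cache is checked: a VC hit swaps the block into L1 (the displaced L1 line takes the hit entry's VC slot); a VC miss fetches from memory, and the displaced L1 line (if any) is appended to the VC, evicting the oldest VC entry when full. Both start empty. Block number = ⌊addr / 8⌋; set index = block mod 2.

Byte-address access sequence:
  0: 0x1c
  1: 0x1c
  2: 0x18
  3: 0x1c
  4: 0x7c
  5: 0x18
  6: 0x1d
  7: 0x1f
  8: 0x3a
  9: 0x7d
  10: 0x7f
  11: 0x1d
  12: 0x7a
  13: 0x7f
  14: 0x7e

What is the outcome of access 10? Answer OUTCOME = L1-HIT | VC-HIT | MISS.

OUTCOME = L1-HIT

  [0] addr=0x1c blk=3 s=1: MISS | VC []
  [1] addr=0x1c blk=3 s=1: L1-HIT | VC []
  [2] addr=0x18 blk=3 s=1: L1-HIT | VC []
  [3] addr=0x1c blk=3 s=1: L1-HIT | VC []
  [4] addr=0x7c blk=15 s=1: MISS | VC [3]
  [5] addr=0x18 blk=3 s=1: VC-HIT | VC [15]
  [6] addr=0x1d blk=3 s=1: L1-HIT | VC [15]
  [7] addr=0x1f blk=3 s=1: L1-HIT | VC [15]
  [8] addr=0x3a blk=7 s=1: MISS | VC [15, 3]
  [9] addr=0x7d blk=15 s=1: VC-HIT | VC [7, 3]
  [10] addr=0x7f blk=15 s=1: L1-HIT | VC [7, 3]
  [11] addr=0x1d blk=3 s=1: VC-HIT | VC [7, 15]
  [12] addr=0x7a blk=15 s=1: VC-HIT | VC [7, 3]
  [13] addr=0x7f blk=15 s=1: L1-HIT | VC [7, 3]
  [14] addr=0x7e blk=15 s=1: L1-HIT | VC [7, 3]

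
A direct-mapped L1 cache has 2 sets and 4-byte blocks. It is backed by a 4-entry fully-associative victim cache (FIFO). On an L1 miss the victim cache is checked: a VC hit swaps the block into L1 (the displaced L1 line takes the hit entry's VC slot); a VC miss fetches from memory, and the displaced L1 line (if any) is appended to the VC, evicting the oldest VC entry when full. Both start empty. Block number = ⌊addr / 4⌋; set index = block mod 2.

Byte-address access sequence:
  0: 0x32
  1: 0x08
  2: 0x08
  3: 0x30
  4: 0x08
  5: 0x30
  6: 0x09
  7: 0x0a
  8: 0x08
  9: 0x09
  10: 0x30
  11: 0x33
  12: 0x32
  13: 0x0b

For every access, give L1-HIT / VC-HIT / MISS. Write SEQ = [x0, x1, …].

0: 0x32 (blk 12, set 0) → MISS  vc=[]
1: 0x8 (blk 2, set 0) → MISS  vc=[12]
2: 0x8 (blk 2, set 0) → L1-HIT  vc=[12]
3: 0x30 (blk 12, set 0) → VC-HIT  vc=[2]
4: 0x8 (blk 2, set 0) → VC-HIT  vc=[12]
5: 0x30 (blk 12, set 0) → VC-HIT  vc=[2]
6: 0x9 (blk 2, set 0) → VC-HIT  vc=[12]
7: 0xa (blk 2, set 0) → L1-HIT  vc=[12]
8: 0x8 (blk 2, set 0) → L1-HIT  vc=[12]
9: 0x9 (blk 2, set 0) → L1-HIT  vc=[12]
10: 0x30 (blk 12, set 0) → VC-HIT  vc=[2]
11: 0x33 (blk 12, set 0) → L1-HIT  vc=[2]
12: 0x32 (blk 12, set 0) → L1-HIT  vc=[2]
13: 0xb (blk 2, set 0) → VC-HIT  vc=[12]

SEQ = [MISS, MISS, L1-HIT, VC-HIT, VC-HIT, VC-HIT, VC-HIT, L1-HIT, L1-HIT, L1-HIT, VC-HIT, L1-HIT, L1-HIT, VC-HIT]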